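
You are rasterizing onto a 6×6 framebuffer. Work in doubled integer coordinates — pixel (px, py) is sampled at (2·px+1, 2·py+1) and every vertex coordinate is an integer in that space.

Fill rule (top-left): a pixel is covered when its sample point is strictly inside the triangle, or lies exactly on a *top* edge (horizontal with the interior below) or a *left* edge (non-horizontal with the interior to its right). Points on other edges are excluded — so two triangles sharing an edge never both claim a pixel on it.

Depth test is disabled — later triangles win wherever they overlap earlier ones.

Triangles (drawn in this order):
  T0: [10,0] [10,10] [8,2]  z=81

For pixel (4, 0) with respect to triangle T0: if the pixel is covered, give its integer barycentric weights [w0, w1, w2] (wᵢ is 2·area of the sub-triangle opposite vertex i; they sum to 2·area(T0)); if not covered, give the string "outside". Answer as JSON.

T0:
  2·area = 20
  edge (10, 0)→(10, 10): d=(0,10) right/bottom  bias=-1
  edge (10, 10)→(8, 2): d=(-2,-8) top-left  bias=+0
  edge (8, 2)→(10, 0): d=(2,-2) top-left  bias=+0
    (4,0)@(9, 1): e=[10,10,0] → X  [on edge]
    (5,0)@(11, 1): e=[-10,26,4] → .
    (3,1)@(7, 3): e=[30,-10,0] → .  [on edge]
    (4,1)@(9, 3): e=[10,6,4] → X
    (5,1)@(11, 3): e=[-10,22,8] → .
    (2,2)@(5, 5): e=[50,-30,0] → .  [on edge]
    (4,2)@(9, 5): e=[10,2,8] → X
    (5,2)@(11, 5): e=[-10,18,12] → .
    (1,3)@(3, 7): e=[70,-50,0] → .  [on edge]
    (4,3)@(9, 7): e=[10,-2,12] → .
    (0,4)@(1, 9): e=[90,-70,0] → .  [on edge]
  covered (3 px):
    . . . . X .
    . . . . X .
    . . . . X .
    . . . . . .
    . . . . . .
    . . . . . .

Result: [10,0,10]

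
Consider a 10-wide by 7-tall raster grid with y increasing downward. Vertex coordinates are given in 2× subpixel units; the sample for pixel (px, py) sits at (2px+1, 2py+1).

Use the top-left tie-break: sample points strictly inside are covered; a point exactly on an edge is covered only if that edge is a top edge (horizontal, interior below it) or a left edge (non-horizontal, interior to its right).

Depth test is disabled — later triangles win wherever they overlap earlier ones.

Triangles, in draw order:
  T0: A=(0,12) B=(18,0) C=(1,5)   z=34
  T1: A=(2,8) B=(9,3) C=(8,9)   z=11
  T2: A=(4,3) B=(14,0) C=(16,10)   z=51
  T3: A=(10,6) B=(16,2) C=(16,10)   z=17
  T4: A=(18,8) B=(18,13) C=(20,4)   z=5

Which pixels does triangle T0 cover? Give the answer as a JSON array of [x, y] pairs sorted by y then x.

T0:
  2·area = 114  (B↔C swapped to make it positive)
  edge (0, 12)→(1, 5): d=(1,-7) top-left  bias=+0
  edge (1, 5)→(18, 0): d=(17,-5) top-left  bias=+0
  edge (18, 0)→(0, 12): d=(-18,12) right/bottom  bias=-1
    (7,0)@(15, 1): e=[94,2,18] → █
    (8,0)@(17, 1): e=[108,12,-6] → ·
    (4,1)@(9, 3): e=[54,6,54] → █
    (5,1)@(11, 3): e=[68,16,30] → █
    (6,1)@(13, 3): e=[82,26,6] → █
    (7,1)@(15, 3): e=[96,36,-18] → ·
    (0,2)@(1, 5): e=[0,0,114] → █  [on edge]
    (1,2)@(3, 5): e=[14,10,90] → █
    (2,2)@(5, 5): e=[28,20,66] → █
    (3,2)@(7, 5): e=[42,30,42] → █
    (5,2)@(11, 5): e=[70,50,-6] → ·
    (6,2)@(13, 5): e=[84,60,-30] → ·
  covered (16 px):
    · · · · · · · █ · ·
    · · · · █ █ █ · · ·
    █ █ █ █ █ · · · · ·
    █ █ █ █ · · · · · ·
    █ █ · · · · · · · ·
    █ · · · · · · · · ·
    · · · · · · · · · ·
T1:
  2·area = 37
  edge (2, 8)→(9, 3): d=(7,-5) top-left  bias=+0
  edge (9, 3)→(8, 9): d=(-1,6) right/bottom  bias=-1
  edge (8, 9)→(2, 8): d=(-6,-1) top-left  bias=+0
    (4,1)@(9, 3): e=[0,0,37] → ·  [on edge]
    (3,2)@(7, 5): e=[4,10,23] → █
    (4,2)@(9, 5): e=[14,-2,25] → ·
    (2,3)@(5, 7): e=[8,20,9] → █
    (4,3)@(9, 7): e=[28,-4,13] → ·
    (2,4)@(5, 9): e=[22,18,-3] → ·
    (3,4)@(7, 9): e=[32,6,-1] → ·
  covered (3 px):
    · · · · · · · · · ·
    · · · · · · · · · ·
    · · · █ · · · · · ·
    · · █ █ · · · · · ·
    · · · · · · · · · ·
    · · · · · · · · · ·
    · · · · · · · · · ·
T2:
  2·area = 106
  edge (4, 3)→(14, 0): d=(10,-3) top-left  bias=+0
  edge (14, 0)→(16, 10): d=(2,10) right/bottom  bias=-1
  edge (16, 10)→(4, 3): d=(-12,-7) top-left  bias=+0
    (5,0)@(11, 1): e=[1,32,73] → █
    (6,0)@(13, 1): e=[7,12,87] → █
    (7,0)@(15, 1): e=[13,-8,101] → ·
    (2,1)@(5, 3): e=[3,96,7] → █
    (3,1)@(7, 3): e=[9,76,21] → █
    (4,1)@(9, 3): e=[15,56,35] → █
    (7,1)@(15, 3): e=[33,-4,77] → ·
    (2,2)@(5, 5): e=[23,100,-17] → ·
    (3,2)@(7, 5): e=[29,80,-3] → ·
    (4,2)@(9, 5): e=[35,60,11] → █
    (7,2)@(15, 5): e=[53,0,53] → ·  [on edge]
    (4,3)@(9, 7): e=[55,64,-13] → ·
  covered (14 px):
    · · · · · █ █ · · ·
    · · █ █ █ █ █ · · ·
    · · · · █ █ █ · · ·
    · · · · · █ █ █ · ·
    · · · · · · · █ · ·
    · · · · · · · · · ·
    · · · · · · · · · ·
T3:
  2·area = 48
  edge (10, 6)→(16, 2): d=(6,-4) top-left  bias=+0
  edge (16, 2)→(16, 10): d=(0,8) right/bottom  bias=-1
  edge (16, 10)→(10, 6): d=(-6,-4) top-left  bias=+0
    (7,1)@(15, 3): e=[2,8,38] → █
    (8,1)@(17, 3): e=[10,-8,46] → ·
    (6,2)@(13, 5): e=[6,24,18] → █
    (8,2)@(17, 5): e=[22,-8,34] → ·
    (6,3)@(13, 7): e=[18,24,6] → █
    (8,3)@(17, 7): e=[34,-8,22] → ·
    (6,4)@(13, 9): e=[30,24,-6] → ·
    (7,4)@(15, 9): e=[38,8,2] → █
    (8,4)@(17, 9): e=[46,-8,10] → ·
    (7,5)@(15, 11): e=[50,8,-10] → ·
  covered (6 px):
    · · · · · · · · · ·
    · · · · · · · █ · ·
    · · · · · · █ █ · ·
    · · · · · · █ █ · ·
    · · · · · · · █ · ·
    · · · · · · · · · ·
    · · · · · · · · · ·
T4:
  2·area = 10  (B↔C swapped to make it positive)
  edge (18, 8)→(20, 4): d=(2,-4) top-left  bias=+0
  edge (20, 4)→(18, 13): d=(-2,9) right/bottom  bias=-1
  edge (18, 13)→(18, 8): d=(0,-5) top-left  bias=+0
    (9,3)@(19, 7): e=[2,3,5] → █
    (9,4)@(19, 9): e=[6,-1,5] → ·
  covered (1 px):
    · · · · · · · · · ·
    · · · · · · · · · ·
    · · · · · · · · · ·
    · · · · · · · · · █
    · · · · · · · · · ·
    · · · · · · · · · ·
    · · · · · · · · · ·

Result: [[7,0],[4,1],[5,1],[6,1],[0,2],[1,2],[2,2],[3,2],[4,2],[0,3],[1,3],[2,3],[3,3],[0,4],[1,4],[0,5]]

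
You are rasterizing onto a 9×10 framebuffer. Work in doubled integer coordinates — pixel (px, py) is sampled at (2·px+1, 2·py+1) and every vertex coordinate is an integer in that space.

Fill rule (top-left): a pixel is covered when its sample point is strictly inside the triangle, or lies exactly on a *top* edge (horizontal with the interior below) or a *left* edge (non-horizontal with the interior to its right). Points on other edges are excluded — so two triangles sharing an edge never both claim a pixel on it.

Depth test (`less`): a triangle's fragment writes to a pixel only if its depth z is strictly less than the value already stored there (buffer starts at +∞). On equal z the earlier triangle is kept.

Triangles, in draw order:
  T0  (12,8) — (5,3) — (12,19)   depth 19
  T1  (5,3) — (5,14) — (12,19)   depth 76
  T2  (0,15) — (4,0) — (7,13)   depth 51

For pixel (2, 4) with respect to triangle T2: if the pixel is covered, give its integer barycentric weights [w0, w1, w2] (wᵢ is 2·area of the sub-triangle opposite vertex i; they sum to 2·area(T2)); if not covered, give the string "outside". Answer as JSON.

T0:
  2·area = 77  (B↔C swapped to make it positive)
  edge (12, 8)→(12, 19): d=(0,11) right/bottom  bias=-1
  edge (12, 19)→(5, 3): d=(-7,-16) top-left  bias=+0
  edge (5, 3)→(12, 8): d=(7,5) right/bottom  bias=-1
    (2,1)@(5, 3): e=[77,0,0] → ·  [on edge]
    (3,2)@(7, 5): e=[55,18,4] → #
    (4,2)@(9, 5): e=[33,50,-6] → ·
    (3,3)@(7, 7): e=[55,4,18] → #
    (4,3)@(9, 7): e=[33,36,8] → #
    (5,3)@(11, 7): e=[11,68,-2] → ·
    (3,4)@(7, 9): e=[55,-10,32] → ·
    (4,4)@(9, 9): e=[33,22,22] → #
    (5,4)@(11, 9): e=[11,54,12] → #
    (6,4)@(13, 9): e=[-11,86,2] → ·
    (4,5)@(9, 11): e=[33,8,36] → #
    (6,5)@(13, 11): e=[-11,72,16] → ·
  covered (9 px):
    · · · · · · · · ·
    · · · · · · · · ·
    · · · # · · · · ·
    · · · # # · · · ·
    · · · · # # · · ·
    · · · · # # · · ·
    · · · · · # · · ·
    · · · · · # · · ·
    · · · · · · · · ·
    · · · · · · · · ·
T1:
  2·area = 77  (B↔C swapped to make it positive)
  edge (5, 3)→(12, 19): d=(7,16) right/bottom  bias=-1
  edge (12, 19)→(5, 14): d=(-7,-5) top-left  bias=+0
  edge (5, 14)→(5, 3): d=(0,-11) top-left  bias=+0
    (2,0)@(5, 1): e=[-14,91,0] → ·  [on edge]
    (2,1)@(5, 3): e=[0,77,0] → ·  [on edge]
    (2,2)@(5, 5): e=[14,63,0] → #  [on edge]
    (3,2)@(7, 5): e=[-18,73,22] → ·
    (2,3)@(5, 7): e=[28,49,0] → #  [on edge]
    (3,3)@(7, 7): e=[-4,59,22] → ·
    (2,4)@(5, 9): e=[42,35,0] → #  [on edge]
    (3,4)@(7, 9): e=[10,45,22] → #
    (4,4)@(9, 9): e=[-22,55,44] → ·
    (2,5)@(5, 11): e=[56,21,0] → #  [on edge]
    (4,5)@(9, 11): e=[-8,41,44] → ·
    (2,6)@(5, 13): e=[70,7,0] → #  [on edge]
    (2,7)@(5, 15): e=[84,-7,0] → ·  [on edge]
    (2,8)@(5, 17): e=[98,-21,0] → ·  [on edge]
    (2,9)@(5, 19): e=[112,-35,0] → ·  [on edge]
  covered (12 px):
    · · · · · · · · ·
    · · · · · · · · ·
    · · # · · · · · ·
    · · # · · · · · ·
    · · # # · · · · ·
    · · # # · · · · ·
    · · # # # · · · ·
    · · · # # · · · ·
    · · · · · # · · ·
    · · · · · · · · ·
T2:
  2·area = 97
  edge (0, 15)→(4, 0): d=(4,-15) top-left  bias=+0
  edge (4, 0)→(7, 13): d=(3,13) right/bottom  bias=-1
  edge (7, 13)→(0, 15): d=(-7,2) right/bottom  bias=-1
    (1,2)@(3, 5): e=[5,28,64] → #
    (2,2)@(5, 5): e=[35,2,60] → #
    (3,2)@(7, 5): e=[65,-24,56] → ·
    (1,3)@(3, 7): e=[13,34,50] → #
    (3,3)@(7, 7): e=[73,-18,42] → ·
    (1,4)@(3, 9): e=[21,40,36] → #
    (3,4)@(7, 9): e=[81,-12,28] → ·
    (1,5)@(3, 11): e=[29,46,22] → #
    (3,5)@(7, 11): e=[89,-6,14] → ·
    (0,6)@(1, 13): e=[7,78,12] → #
    (3,6)@(7, 13): e=[97,0,0] → ·  [on edge]
    (0,7)@(1, 15): e=[15,84,-2] → ·
  covered (11 px):
    · · · · · · · · ·
    · · · · · · · · ·
    · # # · · · · · ·
    · # # · · · · · ·
    · # # · · · · · ·
    · # # · · · · · ·
    # # # · · · · · ·
    · · · · · · · · ·
    · · · · · · · · ·
    · · · · · · · · ·

Final: [14,32,51]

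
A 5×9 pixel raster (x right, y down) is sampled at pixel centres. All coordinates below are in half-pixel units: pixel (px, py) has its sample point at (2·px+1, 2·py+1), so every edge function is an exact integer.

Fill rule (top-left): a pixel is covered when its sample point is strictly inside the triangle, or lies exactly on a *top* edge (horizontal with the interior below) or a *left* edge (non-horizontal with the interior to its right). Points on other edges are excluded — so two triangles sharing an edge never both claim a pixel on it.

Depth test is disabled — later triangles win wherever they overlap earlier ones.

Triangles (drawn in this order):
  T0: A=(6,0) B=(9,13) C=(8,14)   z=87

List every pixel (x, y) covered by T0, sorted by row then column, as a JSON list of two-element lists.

T0:
  2·area = 16
  edge (6, 0)→(9, 13): d=(3,13) right/bottom  bias=-1
  edge (9, 13)→(8, 14): d=(-1,1) right/bottom  bias=-1
  edge (8, 14)→(6, 0): d=(-2,-14) top-left  bias=+0
    (3,2)@(7, 5): e=[2,10,4] → X
    (4,2)@(9, 5): e=[-24,8,32] → .
    (3,3)@(7, 7): e=[8,8,0] → X  [on edge]
    (4,3)@(9, 7): e=[-18,6,28] → .
    (3,4)@(7, 9): e=[14,6,-4] → .
    (4,6)@(9, 13): e=[0,0,16] → .  [on edge]
    (3,7)@(7, 15): e=[32,0,-16] → .  [on edge]
    (2,8)@(5, 17): e=[64,0,-48] → .  [on edge]
  covered (2 px):
    . . . . .
    . . . . .
    . . . X .
    . . . X .
    . . . . .
    . . . . .
    . . . . .
    . . . . .
    . . . . .

Result: [[3,2],[3,3]]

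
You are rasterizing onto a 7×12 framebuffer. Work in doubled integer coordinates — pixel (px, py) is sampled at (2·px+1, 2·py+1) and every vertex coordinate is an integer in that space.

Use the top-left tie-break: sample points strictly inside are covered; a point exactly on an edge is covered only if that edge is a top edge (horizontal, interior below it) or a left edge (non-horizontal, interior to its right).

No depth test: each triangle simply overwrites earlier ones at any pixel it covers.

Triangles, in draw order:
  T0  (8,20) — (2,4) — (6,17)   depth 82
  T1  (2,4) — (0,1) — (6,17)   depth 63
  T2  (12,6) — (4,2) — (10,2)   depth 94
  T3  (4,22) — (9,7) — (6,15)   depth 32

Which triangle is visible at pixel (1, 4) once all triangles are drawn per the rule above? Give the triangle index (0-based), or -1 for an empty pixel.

T0:
  2·area = 14  (B↔C swapped to make it positive)
  edge (8, 20)→(6, 17): d=(-2,-3) top-left  bias=+0
  edge (6, 17)→(2, 4): d=(-4,-13) top-left  bias=+0
  edge (2, 4)→(8, 20): d=(6,16) right/bottom  bias=-1
    (1,3)@(3, 7): e=[11,1,2] → #
    (2,3)@(5, 7): e=[17,27,-30] → ·
    (1,4)@(3, 9): e=[7,-7,14] → ·
    (2,6)@(5, 13): e=[5,3,6] → #
    (3,6)@(7, 13): e=[11,29,-26] → ·
    (2,7)@(5, 15): e=[1,-5,18] → ·
  covered (2 px):
    · · · · · · ·
    · · · · · · ·
    · · · · · · ·
    · # · · · · ·
    · · · · · · ·
    · · · · · · ·
    · · # · · · ·
    · · · · · · ·
    · · · · · · ·
    · · · · · · ·
    · · · · · · ·
    · · · · · · ·
T1:
  2·area = 14  (B↔C swapped to make it positive)
  edge (2, 4)→(6, 17): d=(4,13) right/bottom  bias=-1
  edge (6, 17)→(0, 1): d=(-6,-16) top-left  bias=+0
  edge (0, 1)→(2, 4): d=(2,3) right/bottom  bias=-1
    (0,1)@(1, 3): e=[9,4,1] → #
    (1,1)@(3, 3): e=[-17,36,-5] → ·
    (0,2)@(1, 5): e=[17,-8,5] → ·
    (1,4)@(3, 9): e=[7,0,7] → #  [on edge]
    (2,4)@(5, 9): e=[-19,32,1] → ·
    (1,5)@(3, 11): e=[15,-12,11] → ·
  covered (2 px):
    · · · · · · ·
    # · · · · · ·
    · · · · · · ·
    · · · · · · ·
    · # · · · · ·
    · · · · · · ·
    · · · · · · ·
    · · · · · · ·
    · · · · · · ·
    · · · · · · ·
    · · · · · · ·
    · · · · · · ·
T2:
  2·area = 24
  edge (12, 6)→(4, 2): d=(-8,-4) top-left  bias=+0
  edge (4, 2)→(10, 2): d=(6,0) top-left  bias=+0
  edge (10, 2)→(12, 6): d=(2,4) right/bottom  bias=-1
    (3,1)@(7, 3): e=[4,6,14] → #
    (4,1)@(9, 3): e=[12,6,6] → #
    (5,1)@(11, 3): e=[20,6,-2] → ·
    (3,2)@(7, 5): e=[-12,18,18] → ·
    (4,2)@(9, 5): e=[-4,18,10] → ·
    (5,2)@(11, 5): e=[4,18,2] → #
    (6,2)@(13, 5): e=[12,18,-6] → ·
    (5,3)@(11, 7): e=[-12,30,6] → ·
  covered (3 px):
    · · · · · · ·
    · · · # # · ·
    · · · · · # ·
    · · · · · · ·
    · · · · · · ·
    · · · · · · ·
    · · · · · · ·
    · · · · · · ·
    · · · · · · ·
    · · · · · · ·
    · · · · · · ·
    · · · · · · ·
T3:
  2·area = 5  (B↔C swapped to make it positive)
  edge (4, 22)→(6, 15): d=(2,-7) top-left  bias=+0
  edge (6, 15)→(9, 7): d=(3,-8) top-left  bias=+0
  edge (9, 7)→(4, 22): d=(-5,15) right/bottom  bias=-1
    (5,0)@(11, 1): e=[7,-2,0] → ·  [on edge]
    (4,3)@(9, 7): e=[5,0,0] → ·  [on edge]
    (3,6)@(7, 13): e=[3,2,0] → ·  [on edge]
    (2,9)@(5, 19): e=[1,4,0] → ·  [on edge]
    (1,11)@(3, 23): e=[-5,0,10] → ·  [on edge]
  covered (0 px):
    · · · · · · ·
    · · · · · · ·
    · · · · · · ·
    · · · · · · ·
    · · · · · · ·
    · · · · · · ·
    · · · · · · ·
    · · · · · · ·
    · · · · · · ·
    · · · · · · ·
    · · · · · · ·
    · · · · · · ·

Z-buffer (winner per pixel, '.' = empty):
  . . . . . . .
  1 . . 2 2 . .
  . . . . . 2 .
  . 0 . . . . .
  . 1 . . . . .
  . . . . . . .
  . . 0 . . . .
  . . . . . . .
  . . . . . . .
  . . . . . . .
  . . . . . . .
  . . . . . . .

Final: 1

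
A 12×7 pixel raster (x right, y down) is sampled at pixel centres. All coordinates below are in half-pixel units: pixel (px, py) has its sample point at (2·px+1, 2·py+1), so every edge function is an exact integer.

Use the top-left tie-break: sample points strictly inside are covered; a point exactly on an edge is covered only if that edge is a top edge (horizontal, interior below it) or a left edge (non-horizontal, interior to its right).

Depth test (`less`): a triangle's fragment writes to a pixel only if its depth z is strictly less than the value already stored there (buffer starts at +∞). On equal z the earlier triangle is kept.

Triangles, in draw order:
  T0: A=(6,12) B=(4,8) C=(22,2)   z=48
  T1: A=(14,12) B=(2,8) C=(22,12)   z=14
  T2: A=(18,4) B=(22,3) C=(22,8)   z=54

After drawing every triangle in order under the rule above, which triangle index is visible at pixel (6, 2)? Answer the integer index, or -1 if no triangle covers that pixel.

T0:
  2·area = 84
  edge (6, 12)→(4, 8): d=(-2,-4) top-left  bias=+0
  edge (4, 8)→(22, 2): d=(18,-6) top-left  bias=+0
  edge (22, 2)→(6, 12): d=(-16,10) right/bottom  bias=-1
    (9,1)@(19, 3): e=[70,0,14] → #  [on edge]
    (10,1)@(21, 3): e=[78,12,-6] → ·
    (6,2)@(13, 5): e=[42,0,42] → #  [on edge]
    (7,2)@(15, 5): e=[50,12,22] → #
    (8,2)@(17, 5): e=[58,24,2] → #
    (9,2)@(19, 5): e=[66,36,-18] → ·
    (3,3)@(7, 7): e=[14,0,70] → #  [on edge]
    (4,3)@(9, 7): e=[22,12,50] → #
    (5,3)@(11, 7): e=[30,24,30] → #
    (7,3)@(15, 7): e=[46,48,-10] → ·
    (8,3)@(17, 7): e=[54,60,-30] → ·
    (0,4)@(1, 9): e=[-14,0,98] → ·  [on edge]
  covered (12 px):
    · · · · · · · · · · · ·
    · · · · · · · · · # · ·
    · · · · · · # # # · · ·
    · · · # # # # · · · · ·
    · · # # # · · · · · · ·
    · · · # · · · · · · · ·
    · · · · · · · · · · · ·
T1:
  2·area = 32
  edge (14, 12)→(2, 8): d=(-12,-4) top-left  bias=+0
  edge (2, 8)→(22, 12): d=(20,4) right/bottom  bias=-1
  edge (22, 12)→(14, 12): d=(-8,0) right/bottom  bias=-1
    (2,4)@(5, 9): e=[0,8,24] → #  [on edge]
    (3,4)@(7, 9): e=[8,0,24] → ·  [on edge]
    (2,5)@(5, 11): e=[-24,48,8] → ·
    (5,5)@(11, 11): e=[0,24,8] → #  [on edge]
    (6,5)@(13, 11): e=[8,16,8] → #
    (7,5)@(15, 11): e=[16,8,8] → #
    (8,5)@(17, 11): e=[24,0,8] → ·  [on edge]
    (5,6)@(11, 13): e=[-24,64,-8] → ·
    (6,6)@(13, 13): e=[-16,56,-8] → ·
    (7,6)@(15, 13): e=[-8,48,-8] → ·
    (8,6)@(17, 13): e=[0,40,-8] → ·  [on edge]
  covered (4 px):
    · · · · · · · · · · · ·
    · · · · · · · · · · · ·
    · · · · · · · · · · · ·
    · · · · · · · · · · · ·
    · · # · · · · · · · · ·
    · · · · · # # # · · · ·
    · · · · · · · · · · · ·
T2:
  2·area = 20
  edge (18, 4)→(22, 3): d=(4,-1) top-left  bias=+0
  edge (22, 3)→(22, 8): d=(0,5) right/bottom  bias=-1
  edge (22, 8)→(18, 4): d=(-4,-4) top-left  bias=+0
    (7,0)@(15, 1): e=[-15,35,0] → ·  [on edge]
    (8,1)@(17, 3): e=[-5,25,0] → ·  [on edge]
    (9,2)@(19, 5): e=[5,15,0] → #  [on edge]
    (10,2)@(21, 5): e=[7,5,8] → #
    (11,2)@(23, 5): e=[9,-5,16] → ·
    (9,3)@(19, 7): e=[13,15,-8] → ·
    (10,3)@(21, 7): e=[15,5,0] → #  [on edge]
    (11,3)@(23, 7): e=[17,-5,8] → ·
    (10,4)@(21, 9): e=[23,5,-8] → ·
    (11,4)@(23, 9): e=[25,-5,0] → ·  [on edge]
  covered (3 px):
    · · · · · · · · · · · ·
    · · · · · · · · · · · ·
    · · · · · · · · · # # ·
    · · · · · · · · · · # ·
    · · · · · · · · · · · ·
    · · · · · · · · · · · ·
    · · · · · · · · · · · ·

Z-buffer (winner per pixel, '.' = empty):
  . . . . . . . . . . . .
  . . . . . . . . . 0 . .
  . . . . . . 0 0 0 2 2 .
  . . . 0 0 0 0 . . . 2 .
  . . 1 0 0 . . . . . . .
  . . . 0 . 1 1 1 . . . .
  . . . . . . . . . . . .

Answer: 0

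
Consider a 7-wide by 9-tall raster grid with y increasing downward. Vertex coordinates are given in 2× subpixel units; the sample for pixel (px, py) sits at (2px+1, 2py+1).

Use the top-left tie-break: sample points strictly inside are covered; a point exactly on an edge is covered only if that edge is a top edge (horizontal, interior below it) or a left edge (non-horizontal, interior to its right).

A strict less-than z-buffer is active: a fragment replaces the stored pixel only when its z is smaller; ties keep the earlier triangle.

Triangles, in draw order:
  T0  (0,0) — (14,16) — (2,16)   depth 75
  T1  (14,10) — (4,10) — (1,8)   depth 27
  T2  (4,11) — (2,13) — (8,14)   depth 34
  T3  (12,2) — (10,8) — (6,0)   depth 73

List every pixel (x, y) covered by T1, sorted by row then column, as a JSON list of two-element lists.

T0:
  2·area = 192
  edge (0, 0)→(14, 16): d=(14,16) right/bottom  bias=-1
  edge (14, 16)→(2, 16): d=(-12,0) right/bottom  bias=-1
  edge (2, 16)→(0, 0): d=(-2,-16) top-left  bias=+0
    (0,1)@(1, 3): e=[26,156,10] → █
    (1,1)@(3, 3): e=[-6,156,42] → ·
    (0,2)@(1, 5): e=[54,132,6] → █
    (1,2)@(3, 5): e=[22,132,38] → █
    (2,2)@(5, 5): e=[-10,132,70] → ·
    (0,3)@(1, 7): e=[82,108,2] → █
    (2,3)@(5, 7): e=[18,108,66] → █
    (3,3)@(7, 7): e=[-14,108,98] → ·
    (0,4)@(1, 9): e=[110,84,-2] → ·
    (1,4)@(3, 9): e=[78,84,30] → █
    (3,4)@(7, 9): e=[14,84,94] → █
    (4,4)@(9, 9): e=[-18,84,126] → ·
  covered (24 px):
    · · · · · · ·
    █ · · · · · ·
    █ █ · · · · ·
    █ █ █ · · · ·
    · █ █ █ · · ·
    · █ █ █ █ · ·
    · █ █ █ █ █ ·
    · █ █ █ █ █ █
    · · · · · · ·
T1:
  2·area = 20
  edge (14, 10)→(4, 10): d=(-10,0) right/bottom  bias=-1
  edge (4, 10)→(1, 8): d=(-3,-2) top-left  bias=+0
  edge (1, 8)→(14, 10): d=(13,2) right/bottom  bias=-1
    (1,4)@(3, 9): e=[10,1,9] → █
    (2,4)@(5, 9): e=[10,5,5] → █
    (3,4)@(7, 9): e=[10,9,1] → █
    (4,4)@(9, 9): e=[10,13,-3] → ·
    (1,5)@(3, 11): e=[-10,-5,35] → ·
    (2,5)@(5, 11): e=[-10,-1,31] → ·
    (3,5)@(7, 11): e=[-10,3,27] → ·
  covered (3 px):
    · · · · · · ·
    · · · · · · ·
    · · · · · · ·
    · · · · · · ·
    · █ █ █ · · ·
    · · · · · · ·
    · · · · · · ·
    · · · · · · ·
    · · · · · · ·
T2:
  2·area = 14  (B↔C swapped to make it positive)
  edge (4, 11)→(8, 14): d=(4,3) right/bottom  bias=-1
  edge (8, 14)→(2, 13): d=(-6,-1) top-left  bias=+0
  edge (2, 13)→(4, 11): d=(2,-2) top-left  bias=+0
    (1,6)@(3, 13): e=[11,1,2] → █
    (2,6)@(5, 13): e=[5,3,6] → █
    (3,6)@(7, 13): e=[-1,5,10] → ·
    (1,7)@(3, 15): e=[19,-11,6] → ·
    (2,7)@(5, 15): e=[13,-9,10] → ·
  covered (2 px):
    · · · · · · ·
    · · · · · · ·
    · · · · · · ·
    · · · · · · ·
    · · · · · · ·
    · · · · · · ·
    · █ █ · · · ·
    · · · · · · ·
    · · · · · · ·
T3:
  2·area = 40
  edge (12, 2)→(10, 8): d=(-2,6) right/bottom  bias=-1
  edge (10, 8)→(6, 0): d=(-4,-8) top-left  bias=+0
  edge (6, 0)→(12, 2): d=(6,2) right/bottom  bias=-1
    (3,0)@(7, 1): e=[32,4,4] → █
    (4,0)@(9, 1): e=[20,20,0] → ·  [on edge]
    (3,1)@(7, 3): e=[28,-4,16] → ·
    (4,1)@(9, 3): e=[16,12,12] → █
    (5,1)@(11, 3): e=[4,28,8] → █
    (6,1)@(13, 3): e=[-8,44,4] → ·
    (4,2)@(9, 5): e=[12,4,24] → █
    (5,2)@(11, 5): e=[0,20,20] → ·  [on edge]
    (4,3)@(9, 7): e=[8,-4,36] → ·
    (4,5)@(9, 11): e=[0,-20,60] → ·  [on edge]
    (3,8)@(7, 17): e=[0,-60,100] → ·  [on edge]
  covered (4 px):
    · · · █ · · ·
    · · · · █ █ ·
    · · · · █ · ·
    · · · · · · ·
    · · · · · · ·
    · · · · · · ·
    · · · · · · ·
    · · · · · · ·
    · · · · · · ·

Result: [[1,4],[2,4],[3,4]]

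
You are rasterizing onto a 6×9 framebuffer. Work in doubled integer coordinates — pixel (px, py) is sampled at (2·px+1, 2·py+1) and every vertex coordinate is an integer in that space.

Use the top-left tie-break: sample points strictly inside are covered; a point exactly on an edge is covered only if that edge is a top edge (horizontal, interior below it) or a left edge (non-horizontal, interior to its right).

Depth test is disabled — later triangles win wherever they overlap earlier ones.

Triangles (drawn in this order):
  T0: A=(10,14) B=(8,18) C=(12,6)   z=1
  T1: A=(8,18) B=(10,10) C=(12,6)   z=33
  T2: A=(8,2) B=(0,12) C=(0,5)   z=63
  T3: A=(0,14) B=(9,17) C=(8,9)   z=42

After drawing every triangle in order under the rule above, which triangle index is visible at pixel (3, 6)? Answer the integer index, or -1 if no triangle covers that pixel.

T0:
  2·area = 8
  edge (10, 14)→(8, 18): d=(-2,4) right/bottom  bias=-1
  edge (8, 18)→(12, 6): d=(4,-12) top-left  bias=+0
  edge (12, 6)→(10, 14): d=(-2,8) right/bottom  bias=-1
    (5,4)@(11, 9): e=[6,0,2] → X  [on edge]
    (5,5)@(11, 11): e=[2,8,-2] → .
    (4,7)@(9, 15): e=[2,0,6] → X  [on edge]
    (5,7)@(11, 15): e=[-6,24,-10] → .
    (4,8)@(9, 17): e=[-2,8,2] → .
  covered (2 px):
    . . . . . .
    . . . . . .
    . . . . . .
    . . . . . .
    . . . . . X
    . . . . . .
    . . . . . .
    . . . . X .
    . . . . . .
T1:
  2·area = 8
  edge (8, 18)→(10, 10): d=(2,-8) top-left  bias=+0
  edge (10, 10)→(12, 6): d=(2,-4) top-left  bias=+0
  edge (12, 6)→(8, 18): d=(-4,12) right/bottom  bias=-1
    (5,4)@(11, 9): e=[6,2,0] → .  [on edge]
    (4,7)@(9, 15): e=[2,6,0] → .  [on edge]
  covered (0 px):
    . . . . . .
    . . . . . .
    . . . . . .
    . . . . . .
    . . . . . .
    . . . . . .
    . . . . . .
    . . . . . .
    . . . . . .
T2:
  2·area = 56
  edge (8, 2)→(0, 12): d=(-8,10) right/bottom  bias=-1
  edge (0, 12)→(0, 5): d=(0,-7) top-left  bias=+0
  edge (0, 5)→(8, 2): d=(8,-3) top-left  bias=+0
    (3,1)@(7, 3): e=[2,49,5] → X
    (4,1)@(9, 3): e=[-18,63,11] → .
    (0,2)@(1, 5): e=[46,7,3] → X
    (1,2)@(3, 5): e=[26,21,9] → X
    (2,2)@(5, 5): e=[6,35,15] → X
    (3,2)@(7, 5): e=[-14,49,21] → .
    (0,3)@(1, 7): e=[30,7,19] → X
    (2,3)@(5, 7): e=[-10,35,31] → .
    (0,4)@(1, 9): e=[14,7,35] → X
    (1,4)@(3, 9): e=[-6,21,41] → .
    (0,5)@(1, 11): e=[-2,7,51] → .
  covered (7 px):
    . . . . . .
    . . . X . .
    X X X . . .
    X X . . . .
    X . . . . .
    . . . . . .
    . . . . . .
    . . . . . .
    . . . . . .
T3:
  2·area = 69  (B↔C swapped to make it positive)
  edge (0, 14)→(8, 9): d=(8,-5) top-left  bias=+0
  edge (8, 9)→(9, 17): d=(1,8) right/bottom  bias=-1
  edge (9, 17)→(0, 14): d=(-9,-3) top-left  bias=+0
    (3,0)@(7, 1): e=[-69,0,138] → .  [on edge]
    (2,5)@(5, 11): e=[1,26,42] → X
    (3,5)@(7, 11): e=[11,10,48] → X
    (4,5)@(9, 11): e=[21,-6,54] → .
    (1,6)@(3, 13): e=[7,44,18] → X
    (4,6)@(9, 13): e=[37,-4,36] → .
    (1,7)@(3, 15): e=[23,46,0] → X  [on edge]
    (4,7)@(9, 15): e=[53,-2,18] → .
    (1,8)@(3, 17): e=[39,48,-18] → .
    (2,8)@(5, 17): e=[49,32,-12] → .
    (3,8)@(7, 17): e=[59,16,-6] → .
    (4,8)@(9, 17): e=[69,0,0] → .  [on edge]
  covered (8 px):
    . . . . . .
    . . . . . .
    . . . . . .
    . . . . . .
    . . . . . .
    . . X X . .
    . X X X . .
    . X X X . .
    . . . . . .

Z-buffer (winner per pixel, '.' = empty):
  . . . . . .
  . . . 2 . .
  2 2 2 . . .
  2 2 . . . .
  2 . . . . 0
  . . 3 3 . .
  . 3 3 3 . .
  . 3 3 3 0 .
  . . . . . .

Answer: 3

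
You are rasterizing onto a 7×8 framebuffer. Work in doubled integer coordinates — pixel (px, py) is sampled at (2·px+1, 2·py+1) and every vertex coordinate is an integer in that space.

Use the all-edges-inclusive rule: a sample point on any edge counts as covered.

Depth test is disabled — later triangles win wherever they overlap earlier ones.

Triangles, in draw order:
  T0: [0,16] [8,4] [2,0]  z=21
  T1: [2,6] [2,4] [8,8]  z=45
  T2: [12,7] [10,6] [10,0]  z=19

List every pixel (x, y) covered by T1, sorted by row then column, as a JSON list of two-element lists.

T0:
  2·area = 104  (B↔C swapped to make it positive)
  edge (0, 16)→(2, 0): d=(2,-16) inclusive
  edge (2, 0)→(8, 4): d=(6,4) inclusive
  edge (8, 4)→(0, 16): d=(-8,12) inclusive
    (1,0)@(3, 1): e=[18,2,84] → #
    (2,0)@(5, 1): e=[50,-6,60] → ·
    (1,1)@(3, 3): e=[22,14,68] → #
    (2,1)@(5, 3): e=[54,6,44] → #
    (3,1)@(7, 3): e=[86,-2,20] → ·
    (1,2)@(3, 5): e=[26,26,52] → #
    (3,2)@(7, 5): e=[90,10,4] → #
    (4,2)@(9, 5): e=[122,2,-20] → ·
    (1,3)@(3, 7): e=[30,38,36] → #
    (3,3)@(7, 7): e=[94,22,-12] → ·
    (0,4)@(1, 9): e=[2,58,44] → #
    (2,4)@(5, 9): e=[66,42,-4] → ·
  covered (13 px):
    · # · · · · ·
    · # # · · · ·
    · # # # · · ·
    · # # · · · ·
    # # · · · · ·
    # # · · · · ·
    # · · · · · ·
    · · · · · · ·
T1:
  2·area = 12
  edge (2, 6)→(2, 4): d=(0,-2) inclusive
  edge (2, 4)→(8, 8): d=(6,4) inclusive
  edge (8, 8)→(2, 6): d=(-6,-2) inclusive
    (1,2)@(3, 5): e=[2,2,8] → #
    (2,2)@(5, 5): e=[6,-6,12] → ·
    (1,3)@(3, 7): e=[2,14,-4] → ·
    (2,3)@(5, 7): e=[6,6,0] → #  [on edge]
    (3,3)@(7, 7): e=[10,-2,4] → ·
    (2,4)@(5, 9): e=[6,18,-12] → ·
    (5,4)@(11, 9): e=[18,-6,0] → ·  [on edge]
  covered (2 px):
    · · · · · · ·
    · · · · · · ·
    · # · · · · ·
    · · # · · · ·
    · · · · · · ·
    · · · · · · ·
    · · · · · · ·
    · · · · · · ·
T2:
  2·area = 12
  edge (12, 7)→(10, 6): d=(-2,-1) inclusive
  edge (10, 6)→(10, 0): d=(0,-6) inclusive
  edge (10, 0)→(12, 7): d=(2,7) inclusive
    (5,2)@(11, 5): e=[3,6,3] → #
    (6,2)@(13, 5): e=[5,18,-11] → ·
    (5,3)@(11, 7): e=[-1,6,7] → ·
  covered (1 px):
    · · · · · · ·
    · · · · · · ·
    · · · · · # ·
    · · · · · · ·
    · · · · · · ·
    · · · · · · ·
    · · · · · · ·
    · · · · · · ·

Answer: [[1,2],[2,3]]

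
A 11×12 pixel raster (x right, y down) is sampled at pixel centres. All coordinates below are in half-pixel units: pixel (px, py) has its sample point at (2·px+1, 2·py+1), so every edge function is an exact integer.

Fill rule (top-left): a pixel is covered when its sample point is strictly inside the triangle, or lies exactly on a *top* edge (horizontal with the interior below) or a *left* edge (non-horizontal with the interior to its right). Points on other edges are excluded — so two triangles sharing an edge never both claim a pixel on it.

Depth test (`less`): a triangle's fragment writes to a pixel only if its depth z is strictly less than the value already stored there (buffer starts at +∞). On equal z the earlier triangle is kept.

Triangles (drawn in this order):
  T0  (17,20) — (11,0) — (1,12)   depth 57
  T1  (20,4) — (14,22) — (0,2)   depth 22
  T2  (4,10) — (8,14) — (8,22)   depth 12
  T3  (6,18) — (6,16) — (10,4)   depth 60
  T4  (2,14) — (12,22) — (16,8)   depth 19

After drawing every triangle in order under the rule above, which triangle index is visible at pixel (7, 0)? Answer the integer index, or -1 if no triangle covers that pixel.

T0:
  2·area = 272  (B↔C swapped to make it positive)
  edge (17, 20)→(1, 12): d=(-16,-8) top-left  bias=+0
  edge (1, 12)→(11, 0): d=(10,-12) top-left  bias=+0
  edge (11, 0)→(17, 20): d=(6,20) right/bottom  bias=-1
    (5,0)@(11, 1): e=[256,10,6] → █
    (6,0)@(13, 1): e=[272,34,-34] → ·
    (4,1)@(9, 3): e=[208,6,58] → █
    (6,1)@(13, 3): e=[240,54,-22] → ·
    (3,2)@(7, 5): e=[160,2,110] → █
    (6,2)@(13, 5): e=[208,74,-10] → ·
    (3,3)@(7, 7): e=[128,22,122] → █
    (6,3)@(13, 7): e=[176,94,2] → █
    (7,3)@(15, 7): e=[192,118,-38] → ·
    (2,4)@(5, 9): e=[80,18,174] → █
    (7,4)@(15, 9): e=[160,138,-26] → ·
    (1,5)@(3, 11): e=[32,14,226] → █
    (1,6)@(3, 13): e=[0,34,238] → █  [on edge]
    (3,7)@(7, 15): e=[0,102,170] → █  [on edge]
    (5,8)@(11, 17): e=[0,170,102] → █  [on edge]
    (7,9)@(15, 19): e=[0,238,34] → █  [on edge]
    (9,10)@(19, 21): e=[0,306,-34] → ·  [on edge]
  covered (36 px):
    · · · · · █ · · · · ·
    · · · · █ █ · · · · ·
    · · · █ █ █ · · · · ·
    · · · █ █ █ █ · · · ·
    · · █ █ █ █ █ · · · ·
    · █ █ █ █ █ █ · · · ·
    · █ █ █ █ █ █ · · · ·
    · · · █ █ █ █ █ · · ·
    · · · · · █ █ █ · · ·
    · · · · · · · █ · · ·
    · · · · · · · · · · ·
    · · · · · · · · · · ·
T1:
  2·area = 372
  edge (20, 4)→(14, 22): d=(-6,18) right/bottom  bias=-1
  edge (14, 22)→(0, 2): d=(-14,-20) top-left  bias=+0
  edge (0, 2)→(20, 4): d=(20,2) right/bottom  bias=-1
    (10,0)@(21, 1): e=[0,434,-62] → ·  [on edge]
    (0,1)@(1, 3): e=[348,6,18] → █
    (1,1)@(3, 3): e=[312,46,14] → █
    (2,1)@(5, 3): e=[276,86,10] → █
    (3,1)@(7, 3): e=[240,126,6] → █
    (4,1)@(9, 3): e=[204,166,2] → █
    (5,1)@(11, 3): e=[168,206,-2] → ·
    (0,2)@(1, 5): e=[336,-22,58] → ·
    (1,2)@(3, 5): e=[300,18,54] → █
    (5,2)@(11, 5): e=[156,178,38] → █
    (6,2)@(13, 5): e=[120,218,34] → █
    (7,2)@(15, 5): e=[84,258,30] → █
    (9,3)@(19, 7): e=[0,310,62] → ·  [on edge]
    (8,6)@(17, 13): e=[0,186,186] → ·  [on edge]
    (7,9)@(15, 19): e=[0,62,310] → ·  [on edge]
  covered (45 px):
    · · · · · · · · · · ·
    █ █ █ █ █ · · · · · ·
    · █ █ █ █ █ █ █ █ █ ·
    · · █ █ █ █ █ █ █ · ·
    · · █ █ █ █ █ █ █ · ·
    · · · █ █ █ █ █ █ · ·
    · · · · █ █ █ █ · · ·
    · · · · · █ █ █ · · ·
    · · · · · █ █ █ · · ·
    · · · · · · █ · · · ·
    · · · · · · · · · · ·
    · · · · · · · · · · ·
T2:
  2·area = 32
  edge (4, 10)→(8, 14): d=(4,4) right/bottom  bias=-1
  edge (8, 14)→(8, 22): d=(0,8) right/bottom  bias=-1
  edge (8, 22)→(4, 10): d=(-4,-12) top-left  bias=+0
    (0,0)@(1, 1): e=[-24,56,0] → ·  [on edge]
    (0,3)@(1, 7): e=[0,56,-24] → ·  [on edge]
    (1,3)@(3, 7): e=[-8,40,0] → ·  [on edge]
    (1,4)@(3, 9): e=[0,40,-8] → ·  [on edge]
    (2,5)@(5, 11): e=[0,24,8] → ·  [on edge]
    (2,6)@(5, 13): e=[8,24,0] → █  [on edge]
    (3,6)@(7, 13): e=[0,8,24] → ·  [on edge]
    (2,7)@(5, 15): e=[16,24,-8] → ·
    (3,7)@(7, 15): e=[8,8,16] → █
    (4,7)@(9, 15): e=[0,-8,40] → ·  [on edge]
    (3,8)@(7, 17): e=[16,8,8] → █
    (4,8)@(9, 17): e=[8,-8,32] → ·
    (5,8)@(11, 17): e=[0,-24,56] → ·  [on edge]
    (3,9)@(7, 19): e=[24,8,0] → █  [on edge]
    (6,9)@(13, 19): e=[0,-40,72] → ·  [on edge]
    (7,10)@(15, 21): e=[0,-56,88] → ·  [on edge]
    (8,11)@(17, 23): e=[0,-72,104] → ·  [on edge]
  covered (4 px):
    · · · · · · · · · · ·
    · · · · · · · · · · ·
    · · · · · · · · · · ·
    · · · · · · · · · · ·
    · · · · · · · · · · ·
    · · · · · · · · · · ·
    · · █ · · · · · · · ·
    · · · █ · · · · · · ·
    · · · █ · · · · · · ·
    · · · █ · · · · · · ·
    · · · · · · · · · · ·
    · · · · · · · · · · ·
T3:
  2·area = 8
  edge (6, 18)→(6, 16): d=(0,-2) top-left  bias=+0
  edge (6, 16)→(10, 4): d=(4,-12) top-left  bias=+0
  edge (10, 4)→(6, 18): d=(-4,14) right/bottom  bias=-1
    (5,0)@(11, 1): e=[10,0,-2] → ·  [on edge]
    (4,3)@(9, 7): e=[6,0,2] → █  [on edge]
    (5,3)@(11, 7): e=[10,24,-26] → ·
    (4,4)@(9, 9): e=[6,8,-6] → ·
    (3,6)@(7, 13): e=[2,0,6] → █  [on edge]
    (4,6)@(9, 13): e=[6,24,-22] → ·
    (3,7)@(7, 15): e=[2,8,-2] → ·
    (2,9)@(5, 19): e=[-2,0,10] → ·  [on edge]
  covered (2 px):
    · · · · · · · · · · ·
    · · · · · · · · · · ·
    · · · · · · · · · · ·
    · · · · █ · · · · · ·
    · · · · · · · · · · ·
    · · · · · · · · · · ·
    · · · █ · · · · · · ·
    · · · · · · · · · · ·
    · · · · · · · · · · ·
    · · · · · · · · · · ·
    · · · · · · · · · · ·
    · · · · · · · · · · ·
T4:
  2·area = 172  (B↔C swapped to make it positive)
  edge (2, 14)→(16, 8): d=(14,-6) top-left  bias=+0
  edge (16, 8)→(12, 22): d=(-4,14) right/bottom  bias=-1
  edge (12, 22)→(2, 14): d=(-10,-8) top-left  bias=+0
    (7,4)@(15, 9): e=[8,10,154] → █
    (8,4)@(17, 9): e=[20,-18,170] → ·
    (4,5)@(9, 11): e=[0,86,86] → █  [on edge]
    (5,5)@(11, 11): e=[12,58,102] → █
    (6,5)@(13, 11): e=[24,30,118] → █
    (8,5)@(17, 11): e=[48,-26,150] → ·
    (2,6)@(5, 13): e=[4,134,34] → █
    (3,6)@(7, 13): e=[16,106,50] → █
    (7,6)@(15, 13): e=[64,-6,114] → ·
    (2,7)@(5, 15): e=[32,126,14] → █
    (7,7)@(15, 15): e=[92,-14,94] → ·
    (2,8)@(5, 17): e=[60,118,-6] → ·
  covered (22 px):
    · · · · · · · · · · ·
    · · · · · · · · · · ·
    · · · · · · · · · · ·
    · · · · · · · · · · ·
    · · · · · · · █ · · ·
    · · · · █ █ █ █ · · ·
    · · █ █ █ █ █ · · · ·
    · · █ █ █ █ █ · · · ·
    · · · █ █ █ █ · · · ·
    · · · · █ █ · · · · ·
    · · · · · █ · · · · ·
    · · · · · · · · · · ·

Z-buffer (winner per pixel, '.' = empty):
  . . . . . 0 . . . . .
  1 1 1 1 1 0 . . . . .
  . 1 1 1 1 1 1 1 1 1 .
  . . 1 1 1 1 1 1 1 . .
  . . 1 1 1 1 1 4 1 . .
  . 0 0 1 4 4 4 4 1 . .
  . 0 2 4 4 4 4 1 . . .
  . . 4 2 4 4 4 1 . . .
  . . . 2 4 4 4 1 . . .
  . . . 2 4 4 1 0 . . .
  . . . . . 4 . . . . .
  . . . . . . . . . . .

Answer: -1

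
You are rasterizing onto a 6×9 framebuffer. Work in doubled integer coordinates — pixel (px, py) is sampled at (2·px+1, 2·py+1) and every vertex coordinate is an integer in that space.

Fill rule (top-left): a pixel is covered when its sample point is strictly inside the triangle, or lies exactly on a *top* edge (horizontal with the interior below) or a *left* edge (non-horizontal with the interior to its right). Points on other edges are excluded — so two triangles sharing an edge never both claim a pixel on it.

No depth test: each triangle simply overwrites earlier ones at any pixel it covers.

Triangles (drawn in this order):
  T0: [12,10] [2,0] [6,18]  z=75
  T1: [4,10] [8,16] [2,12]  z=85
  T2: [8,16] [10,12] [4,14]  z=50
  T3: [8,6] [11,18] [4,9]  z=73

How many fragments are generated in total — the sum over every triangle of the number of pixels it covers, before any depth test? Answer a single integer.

T0:
  2·area = 140  (B↔C swapped to make it positive)
  edge (12, 10)→(6, 18): d=(-6,8) right/bottom  bias=-1
  edge (6, 18)→(2, 0): d=(-4,-18) top-left  bias=+0
  edge (2, 0)→(12, 10): d=(10,10) right/bottom  bias=-1
    (1,0)@(3, 1): e=[126,14,0] → ·  [on edge]
    (1,1)@(3, 3): e=[114,6,20] → █
    (2,1)@(5, 3): e=[98,42,0] → ·  [on edge]
    (1,2)@(3, 5): e=[102,-2,40] → ·
    (2,2)@(5, 5): e=[86,34,20] → █
    (3,2)@(7, 5): e=[70,70,0] → ·  [on edge]
    (2,3)@(5, 7): e=[74,26,40] → █
    (3,3)@(7, 7): e=[58,62,20] → █
    (4,3)@(9, 7): e=[42,98,0] → ·  [on edge]
    (2,4)@(5, 9): e=[62,18,60] → █
    (4,4)@(9, 9): e=[30,90,20] → █
    (5,4)@(11, 9): e=[14,126,0] → ·  [on edge]
  covered (15 px):
    · · · · · ·
    · █ · · · ·
    · · █ · · ·
    · · █ █ · ·
    · · █ █ █ ·
    · · █ █ █ █
    · · █ █ █ ·
    · · · █ · ·
    · · · · · ·
T1:
  2·area = 20
  edge (4, 10)→(8, 16): d=(4,6) right/bottom  bias=-1
  edge (8, 16)→(2, 12): d=(-6,-4) top-left  bias=+0
  edge (2, 12)→(4, 10): d=(2,-2) top-left  bias=+0
    (5,1)@(11, 3): e=[-70,90,0] → ·  [on edge]
    (4,2)@(9, 5): e=[-50,70,0] → ·  [on edge]
    (3,3)@(7, 7): e=[-30,50,0] → ·  [on edge]
    (2,4)@(5, 9): e=[-10,30,0] → ·  [on edge]
    (1,5)@(3, 11): e=[10,10,0] → █  [on edge]
    (2,5)@(5, 11): e=[-2,18,4] → ·
    (0,6)@(1, 13): e=[30,-10,0] → ·  [on edge]
    (1,6)@(3, 13): e=[18,-2,4] → ·
    (2,6)@(5, 13): e=[6,6,8] → █
    (3,6)@(7, 13): e=[-6,14,12] → ·
    (2,7)@(5, 15): e=[14,-6,12] → ·
    (3,7)@(7, 15): e=[2,2,16] → █
  covered (3 px):
    · · · · · ·
    · · · · · ·
    · · · · · ·
    · · · · · ·
    · · · · · ·
    · █ · · · ·
    · · █ · · ·
    · · · █ · ·
    · · · · · ·
T2:
  2·area = 20  (B↔C swapped to make it positive)
  edge (8, 16)→(4, 14): d=(-4,-2) top-left  bias=+0
  edge (4, 14)→(10, 12): d=(6,-2) top-left  bias=+0
  edge (10, 12)→(8, 16): d=(-2,4) right/bottom  bias=-1
    (3,6)@(7, 13): e=[10,0,10] → █  [on edge]
    (4,6)@(9, 13): e=[14,4,2] → █
    (5,6)@(11, 13): e=[18,8,-6] → ·
    (0,7)@(1, 15): e=[-10,0,30] → ·  [on edge]
    (3,7)@(7, 15): e=[2,12,6] → █
    (4,7)@(9, 15): e=[6,16,-2] → ·
    (3,8)@(7, 17): e=[-6,24,2] → ·
  covered (3 px):
    · · · · · ·
    · · · · · ·
    · · · · · ·
    · · · · · ·
    · · · · · ·
    · · · · · ·
    · · · █ █ ·
    · · · █ · ·
    · · · · · ·
T3:
  2·area = 57
  edge (8, 6)→(11, 18): d=(3,12) right/bottom  bias=-1
  edge (11, 18)→(4, 9): d=(-7,-9) top-left  bias=+0
  edge (4, 9)→(8, 6): d=(4,-3) top-left  bias=+0
    (3,3)@(7, 7): e=[15,41,1] → █
    (4,3)@(9, 7): e=[-9,59,7] → ·
    (2,4)@(5, 9): e=[45,9,3] → █
    (4,4)@(9, 9): e=[-3,45,15] → ·
    (2,5)@(5, 11): e=[51,-5,11] → ·
    (3,5)@(7, 11): e=[27,13,17] → █
    (4,5)@(9, 11): e=[3,31,23] → █
    (5,5)@(11, 11): e=[-21,49,29] → ·
    (3,6)@(7, 13): e=[33,-1,25] → ·
    (4,6)@(9, 13): e=[9,17,31] → █
    (5,6)@(11, 13): e=[-15,35,37] → ·
    (4,7)@(9, 15): e=[15,3,39] → █
  covered (7 px):
    · · · · · ·
    · · · · · ·
    · · · · · ·
    · · · █ · ·
    · · █ █ · ·
    · · · █ █ ·
    · · · · █ ·
    · · · · █ ·
    · · · · · ·

Result: 28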